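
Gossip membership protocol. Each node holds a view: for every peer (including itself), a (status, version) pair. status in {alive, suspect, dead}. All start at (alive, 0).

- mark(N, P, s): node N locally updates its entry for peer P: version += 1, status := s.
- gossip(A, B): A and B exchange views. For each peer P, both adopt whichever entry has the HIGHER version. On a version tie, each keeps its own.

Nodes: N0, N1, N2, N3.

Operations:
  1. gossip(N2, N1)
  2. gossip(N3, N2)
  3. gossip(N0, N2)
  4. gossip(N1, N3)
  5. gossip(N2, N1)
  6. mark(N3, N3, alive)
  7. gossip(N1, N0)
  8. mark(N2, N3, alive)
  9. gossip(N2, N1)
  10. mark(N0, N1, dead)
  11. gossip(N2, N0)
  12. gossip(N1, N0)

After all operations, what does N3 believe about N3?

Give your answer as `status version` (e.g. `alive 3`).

Op 1: gossip N2<->N1 -> N2.N0=(alive,v0) N2.N1=(alive,v0) N2.N2=(alive,v0) N2.N3=(alive,v0) | N1.N0=(alive,v0) N1.N1=(alive,v0) N1.N2=(alive,v0) N1.N3=(alive,v0)
Op 2: gossip N3<->N2 -> N3.N0=(alive,v0) N3.N1=(alive,v0) N3.N2=(alive,v0) N3.N3=(alive,v0) | N2.N0=(alive,v0) N2.N1=(alive,v0) N2.N2=(alive,v0) N2.N3=(alive,v0)
Op 3: gossip N0<->N2 -> N0.N0=(alive,v0) N0.N1=(alive,v0) N0.N2=(alive,v0) N0.N3=(alive,v0) | N2.N0=(alive,v0) N2.N1=(alive,v0) N2.N2=(alive,v0) N2.N3=(alive,v0)
Op 4: gossip N1<->N3 -> N1.N0=(alive,v0) N1.N1=(alive,v0) N1.N2=(alive,v0) N1.N3=(alive,v0) | N3.N0=(alive,v0) N3.N1=(alive,v0) N3.N2=(alive,v0) N3.N3=(alive,v0)
Op 5: gossip N2<->N1 -> N2.N0=(alive,v0) N2.N1=(alive,v0) N2.N2=(alive,v0) N2.N3=(alive,v0) | N1.N0=(alive,v0) N1.N1=(alive,v0) N1.N2=(alive,v0) N1.N3=(alive,v0)
Op 6: N3 marks N3=alive -> (alive,v1)
Op 7: gossip N1<->N0 -> N1.N0=(alive,v0) N1.N1=(alive,v0) N1.N2=(alive,v0) N1.N3=(alive,v0) | N0.N0=(alive,v0) N0.N1=(alive,v0) N0.N2=(alive,v0) N0.N3=(alive,v0)
Op 8: N2 marks N3=alive -> (alive,v1)
Op 9: gossip N2<->N1 -> N2.N0=(alive,v0) N2.N1=(alive,v0) N2.N2=(alive,v0) N2.N3=(alive,v1) | N1.N0=(alive,v0) N1.N1=(alive,v0) N1.N2=(alive,v0) N1.N3=(alive,v1)
Op 10: N0 marks N1=dead -> (dead,v1)
Op 11: gossip N2<->N0 -> N2.N0=(alive,v0) N2.N1=(dead,v1) N2.N2=(alive,v0) N2.N3=(alive,v1) | N0.N0=(alive,v0) N0.N1=(dead,v1) N0.N2=(alive,v0) N0.N3=(alive,v1)
Op 12: gossip N1<->N0 -> N1.N0=(alive,v0) N1.N1=(dead,v1) N1.N2=(alive,v0) N1.N3=(alive,v1) | N0.N0=(alive,v0) N0.N1=(dead,v1) N0.N2=(alive,v0) N0.N3=(alive,v1)

Answer: alive 1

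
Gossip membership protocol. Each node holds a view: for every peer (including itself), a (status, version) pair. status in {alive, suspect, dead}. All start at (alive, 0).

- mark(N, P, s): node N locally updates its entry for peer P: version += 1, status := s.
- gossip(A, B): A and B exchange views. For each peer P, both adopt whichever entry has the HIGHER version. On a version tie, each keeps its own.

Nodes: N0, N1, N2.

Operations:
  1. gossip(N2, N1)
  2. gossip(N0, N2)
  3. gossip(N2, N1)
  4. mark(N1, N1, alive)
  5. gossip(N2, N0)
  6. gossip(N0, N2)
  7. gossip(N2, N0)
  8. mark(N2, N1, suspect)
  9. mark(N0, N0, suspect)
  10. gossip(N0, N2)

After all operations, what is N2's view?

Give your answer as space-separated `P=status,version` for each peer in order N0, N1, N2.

Answer: N0=suspect,1 N1=suspect,1 N2=alive,0

Derivation:
Op 1: gossip N2<->N1 -> N2.N0=(alive,v0) N2.N1=(alive,v0) N2.N2=(alive,v0) | N1.N0=(alive,v0) N1.N1=(alive,v0) N1.N2=(alive,v0)
Op 2: gossip N0<->N2 -> N0.N0=(alive,v0) N0.N1=(alive,v0) N0.N2=(alive,v0) | N2.N0=(alive,v0) N2.N1=(alive,v0) N2.N2=(alive,v0)
Op 3: gossip N2<->N1 -> N2.N0=(alive,v0) N2.N1=(alive,v0) N2.N2=(alive,v0) | N1.N0=(alive,v0) N1.N1=(alive,v0) N1.N2=(alive,v0)
Op 4: N1 marks N1=alive -> (alive,v1)
Op 5: gossip N2<->N0 -> N2.N0=(alive,v0) N2.N1=(alive,v0) N2.N2=(alive,v0) | N0.N0=(alive,v0) N0.N1=(alive,v0) N0.N2=(alive,v0)
Op 6: gossip N0<->N2 -> N0.N0=(alive,v0) N0.N1=(alive,v0) N0.N2=(alive,v0) | N2.N0=(alive,v0) N2.N1=(alive,v0) N2.N2=(alive,v0)
Op 7: gossip N2<->N0 -> N2.N0=(alive,v0) N2.N1=(alive,v0) N2.N2=(alive,v0) | N0.N0=(alive,v0) N0.N1=(alive,v0) N0.N2=(alive,v0)
Op 8: N2 marks N1=suspect -> (suspect,v1)
Op 9: N0 marks N0=suspect -> (suspect,v1)
Op 10: gossip N0<->N2 -> N0.N0=(suspect,v1) N0.N1=(suspect,v1) N0.N2=(alive,v0) | N2.N0=(suspect,v1) N2.N1=(suspect,v1) N2.N2=(alive,v0)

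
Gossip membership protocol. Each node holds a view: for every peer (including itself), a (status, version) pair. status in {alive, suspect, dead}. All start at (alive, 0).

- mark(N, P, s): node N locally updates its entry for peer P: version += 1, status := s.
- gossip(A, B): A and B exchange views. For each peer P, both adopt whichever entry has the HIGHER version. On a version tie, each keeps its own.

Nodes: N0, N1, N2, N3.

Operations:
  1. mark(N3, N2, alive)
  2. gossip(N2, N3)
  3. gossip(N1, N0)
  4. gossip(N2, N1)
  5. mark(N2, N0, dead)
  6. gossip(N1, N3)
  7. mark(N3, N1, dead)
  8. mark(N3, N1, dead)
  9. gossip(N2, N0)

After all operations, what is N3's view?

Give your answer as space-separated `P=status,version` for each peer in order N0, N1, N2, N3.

Op 1: N3 marks N2=alive -> (alive,v1)
Op 2: gossip N2<->N3 -> N2.N0=(alive,v0) N2.N1=(alive,v0) N2.N2=(alive,v1) N2.N3=(alive,v0) | N3.N0=(alive,v0) N3.N1=(alive,v0) N3.N2=(alive,v1) N3.N3=(alive,v0)
Op 3: gossip N1<->N0 -> N1.N0=(alive,v0) N1.N1=(alive,v0) N1.N2=(alive,v0) N1.N3=(alive,v0) | N0.N0=(alive,v0) N0.N1=(alive,v0) N0.N2=(alive,v0) N0.N3=(alive,v0)
Op 4: gossip N2<->N1 -> N2.N0=(alive,v0) N2.N1=(alive,v0) N2.N2=(alive,v1) N2.N3=(alive,v0) | N1.N0=(alive,v0) N1.N1=(alive,v0) N1.N2=(alive,v1) N1.N3=(alive,v0)
Op 5: N2 marks N0=dead -> (dead,v1)
Op 6: gossip N1<->N3 -> N1.N0=(alive,v0) N1.N1=(alive,v0) N1.N2=(alive,v1) N1.N3=(alive,v0) | N3.N0=(alive,v0) N3.N1=(alive,v0) N3.N2=(alive,v1) N3.N3=(alive,v0)
Op 7: N3 marks N1=dead -> (dead,v1)
Op 8: N3 marks N1=dead -> (dead,v2)
Op 9: gossip N2<->N0 -> N2.N0=(dead,v1) N2.N1=(alive,v0) N2.N2=(alive,v1) N2.N3=(alive,v0) | N0.N0=(dead,v1) N0.N1=(alive,v0) N0.N2=(alive,v1) N0.N3=(alive,v0)

Answer: N0=alive,0 N1=dead,2 N2=alive,1 N3=alive,0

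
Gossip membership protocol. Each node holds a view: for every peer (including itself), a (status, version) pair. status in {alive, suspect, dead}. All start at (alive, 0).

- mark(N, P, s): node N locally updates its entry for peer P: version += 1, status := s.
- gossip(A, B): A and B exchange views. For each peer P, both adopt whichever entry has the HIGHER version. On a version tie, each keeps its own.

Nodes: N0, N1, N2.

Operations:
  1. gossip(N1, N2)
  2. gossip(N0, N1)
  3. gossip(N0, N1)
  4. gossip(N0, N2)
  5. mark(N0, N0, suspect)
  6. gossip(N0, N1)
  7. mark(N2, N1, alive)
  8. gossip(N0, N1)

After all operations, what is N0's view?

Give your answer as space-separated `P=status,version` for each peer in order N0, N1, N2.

Answer: N0=suspect,1 N1=alive,0 N2=alive,0

Derivation:
Op 1: gossip N1<->N2 -> N1.N0=(alive,v0) N1.N1=(alive,v0) N1.N2=(alive,v0) | N2.N0=(alive,v0) N2.N1=(alive,v0) N2.N2=(alive,v0)
Op 2: gossip N0<->N1 -> N0.N0=(alive,v0) N0.N1=(alive,v0) N0.N2=(alive,v0) | N1.N0=(alive,v0) N1.N1=(alive,v0) N1.N2=(alive,v0)
Op 3: gossip N0<->N1 -> N0.N0=(alive,v0) N0.N1=(alive,v0) N0.N2=(alive,v0) | N1.N0=(alive,v0) N1.N1=(alive,v0) N1.N2=(alive,v0)
Op 4: gossip N0<->N2 -> N0.N0=(alive,v0) N0.N1=(alive,v0) N0.N2=(alive,v0) | N2.N0=(alive,v0) N2.N1=(alive,v0) N2.N2=(alive,v0)
Op 5: N0 marks N0=suspect -> (suspect,v1)
Op 6: gossip N0<->N1 -> N0.N0=(suspect,v1) N0.N1=(alive,v0) N0.N2=(alive,v0) | N1.N0=(suspect,v1) N1.N1=(alive,v0) N1.N2=(alive,v0)
Op 7: N2 marks N1=alive -> (alive,v1)
Op 8: gossip N0<->N1 -> N0.N0=(suspect,v1) N0.N1=(alive,v0) N0.N2=(alive,v0) | N1.N0=(suspect,v1) N1.N1=(alive,v0) N1.N2=(alive,v0)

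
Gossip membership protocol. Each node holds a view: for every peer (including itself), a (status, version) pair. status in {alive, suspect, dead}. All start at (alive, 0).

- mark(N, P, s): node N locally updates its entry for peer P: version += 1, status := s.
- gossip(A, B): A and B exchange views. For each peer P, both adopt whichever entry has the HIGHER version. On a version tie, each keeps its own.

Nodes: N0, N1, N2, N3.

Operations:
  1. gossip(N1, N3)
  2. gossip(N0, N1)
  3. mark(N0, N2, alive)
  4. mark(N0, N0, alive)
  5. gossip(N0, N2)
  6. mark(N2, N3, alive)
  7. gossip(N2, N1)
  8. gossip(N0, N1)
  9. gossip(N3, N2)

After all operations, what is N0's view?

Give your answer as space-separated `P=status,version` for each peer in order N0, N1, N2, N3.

Answer: N0=alive,1 N1=alive,0 N2=alive,1 N3=alive,1

Derivation:
Op 1: gossip N1<->N3 -> N1.N0=(alive,v0) N1.N1=(alive,v0) N1.N2=(alive,v0) N1.N3=(alive,v0) | N3.N0=(alive,v0) N3.N1=(alive,v0) N3.N2=(alive,v0) N3.N3=(alive,v0)
Op 2: gossip N0<->N1 -> N0.N0=(alive,v0) N0.N1=(alive,v0) N0.N2=(alive,v0) N0.N3=(alive,v0) | N1.N0=(alive,v0) N1.N1=(alive,v0) N1.N2=(alive,v0) N1.N3=(alive,v0)
Op 3: N0 marks N2=alive -> (alive,v1)
Op 4: N0 marks N0=alive -> (alive,v1)
Op 5: gossip N0<->N2 -> N0.N0=(alive,v1) N0.N1=(alive,v0) N0.N2=(alive,v1) N0.N3=(alive,v0) | N2.N0=(alive,v1) N2.N1=(alive,v0) N2.N2=(alive,v1) N2.N3=(alive,v0)
Op 6: N2 marks N3=alive -> (alive,v1)
Op 7: gossip N2<->N1 -> N2.N0=(alive,v1) N2.N1=(alive,v0) N2.N2=(alive,v1) N2.N3=(alive,v1) | N1.N0=(alive,v1) N1.N1=(alive,v0) N1.N2=(alive,v1) N1.N3=(alive,v1)
Op 8: gossip N0<->N1 -> N0.N0=(alive,v1) N0.N1=(alive,v0) N0.N2=(alive,v1) N0.N3=(alive,v1) | N1.N0=(alive,v1) N1.N1=(alive,v0) N1.N2=(alive,v1) N1.N3=(alive,v1)
Op 9: gossip N3<->N2 -> N3.N0=(alive,v1) N3.N1=(alive,v0) N3.N2=(alive,v1) N3.N3=(alive,v1) | N2.N0=(alive,v1) N2.N1=(alive,v0) N2.N2=(alive,v1) N2.N3=(alive,v1)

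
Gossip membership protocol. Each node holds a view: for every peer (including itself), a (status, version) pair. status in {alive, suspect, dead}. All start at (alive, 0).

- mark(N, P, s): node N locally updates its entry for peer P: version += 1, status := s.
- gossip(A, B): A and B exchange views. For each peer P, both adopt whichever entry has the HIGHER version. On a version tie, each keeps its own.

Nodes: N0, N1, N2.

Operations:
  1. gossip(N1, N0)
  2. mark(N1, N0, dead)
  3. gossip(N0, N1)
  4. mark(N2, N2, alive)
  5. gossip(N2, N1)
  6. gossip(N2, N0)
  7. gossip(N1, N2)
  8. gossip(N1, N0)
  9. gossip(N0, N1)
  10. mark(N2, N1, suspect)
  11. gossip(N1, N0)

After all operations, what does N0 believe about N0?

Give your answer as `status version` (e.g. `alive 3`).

Op 1: gossip N1<->N0 -> N1.N0=(alive,v0) N1.N1=(alive,v0) N1.N2=(alive,v0) | N0.N0=(alive,v0) N0.N1=(alive,v0) N0.N2=(alive,v0)
Op 2: N1 marks N0=dead -> (dead,v1)
Op 3: gossip N0<->N1 -> N0.N0=(dead,v1) N0.N1=(alive,v0) N0.N2=(alive,v0) | N1.N0=(dead,v1) N1.N1=(alive,v0) N1.N2=(alive,v0)
Op 4: N2 marks N2=alive -> (alive,v1)
Op 5: gossip N2<->N1 -> N2.N0=(dead,v1) N2.N1=(alive,v0) N2.N2=(alive,v1) | N1.N0=(dead,v1) N1.N1=(alive,v0) N1.N2=(alive,v1)
Op 6: gossip N2<->N0 -> N2.N0=(dead,v1) N2.N1=(alive,v0) N2.N2=(alive,v1) | N0.N0=(dead,v1) N0.N1=(alive,v0) N0.N2=(alive,v1)
Op 7: gossip N1<->N2 -> N1.N0=(dead,v1) N1.N1=(alive,v0) N1.N2=(alive,v1) | N2.N0=(dead,v1) N2.N1=(alive,v0) N2.N2=(alive,v1)
Op 8: gossip N1<->N0 -> N1.N0=(dead,v1) N1.N1=(alive,v0) N1.N2=(alive,v1) | N0.N0=(dead,v1) N0.N1=(alive,v0) N0.N2=(alive,v1)
Op 9: gossip N0<->N1 -> N0.N0=(dead,v1) N0.N1=(alive,v0) N0.N2=(alive,v1) | N1.N0=(dead,v1) N1.N1=(alive,v0) N1.N2=(alive,v1)
Op 10: N2 marks N1=suspect -> (suspect,v1)
Op 11: gossip N1<->N0 -> N1.N0=(dead,v1) N1.N1=(alive,v0) N1.N2=(alive,v1) | N0.N0=(dead,v1) N0.N1=(alive,v0) N0.N2=(alive,v1)

Answer: dead 1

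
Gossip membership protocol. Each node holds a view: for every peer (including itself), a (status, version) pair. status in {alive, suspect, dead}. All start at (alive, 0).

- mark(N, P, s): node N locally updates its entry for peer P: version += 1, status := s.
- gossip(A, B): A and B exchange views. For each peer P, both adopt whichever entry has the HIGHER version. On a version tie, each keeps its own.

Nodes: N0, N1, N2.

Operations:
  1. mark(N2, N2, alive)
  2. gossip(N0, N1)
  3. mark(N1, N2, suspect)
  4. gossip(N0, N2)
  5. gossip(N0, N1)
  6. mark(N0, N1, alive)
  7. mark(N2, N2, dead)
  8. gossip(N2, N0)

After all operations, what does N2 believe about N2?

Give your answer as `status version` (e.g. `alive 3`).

Answer: dead 2

Derivation:
Op 1: N2 marks N2=alive -> (alive,v1)
Op 2: gossip N0<->N1 -> N0.N0=(alive,v0) N0.N1=(alive,v0) N0.N2=(alive,v0) | N1.N0=(alive,v0) N1.N1=(alive,v0) N1.N2=(alive,v0)
Op 3: N1 marks N2=suspect -> (suspect,v1)
Op 4: gossip N0<->N2 -> N0.N0=(alive,v0) N0.N1=(alive,v0) N0.N2=(alive,v1) | N2.N0=(alive,v0) N2.N1=(alive,v0) N2.N2=(alive,v1)
Op 5: gossip N0<->N1 -> N0.N0=(alive,v0) N0.N1=(alive,v0) N0.N2=(alive,v1) | N1.N0=(alive,v0) N1.N1=(alive,v0) N1.N2=(suspect,v1)
Op 6: N0 marks N1=alive -> (alive,v1)
Op 7: N2 marks N2=dead -> (dead,v2)
Op 8: gossip N2<->N0 -> N2.N0=(alive,v0) N2.N1=(alive,v1) N2.N2=(dead,v2) | N0.N0=(alive,v0) N0.N1=(alive,v1) N0.N2=(dead,v2)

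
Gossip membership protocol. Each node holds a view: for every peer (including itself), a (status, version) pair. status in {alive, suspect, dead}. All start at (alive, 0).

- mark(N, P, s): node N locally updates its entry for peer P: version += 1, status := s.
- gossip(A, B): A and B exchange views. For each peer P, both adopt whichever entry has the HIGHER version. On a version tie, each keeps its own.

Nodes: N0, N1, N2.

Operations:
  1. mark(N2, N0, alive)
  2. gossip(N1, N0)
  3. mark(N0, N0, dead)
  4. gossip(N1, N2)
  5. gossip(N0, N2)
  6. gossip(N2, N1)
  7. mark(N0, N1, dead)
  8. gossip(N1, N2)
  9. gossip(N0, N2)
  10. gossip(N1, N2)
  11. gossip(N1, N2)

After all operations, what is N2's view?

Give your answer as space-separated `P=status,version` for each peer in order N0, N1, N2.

Op 1: N2 marks N0=alive -> (alive,v1)
Op 2: gossip N1<->N0 -> N1.N0=(alive,v0) N1.N1=(alive,v0) N1.N2=(alive,v0) | N0.N0=(alive,v0) N0.N1=(alive,v0) N0.N2=(alive,v0)
Op 3: N0 marks N0=dead -> (dead,v1)
Op 4: gossip N1<->N2 -> N1.N0=(alive,v1) N1.N1=(alive,v0) N1.N2=(alive,v0) | N2.N0=(alive,v1) N2.N1=(alive,v0) N2.N2=(alive,v0)
Op 5: gossip N0<->N2 -> N0.N0=(dead,v1) N0.N1=(alive,v0) N0.N2=(alive,v0) | N2.N0=(alive,v1) N2.N1=(alive,v0) N2.N2=(alive,v0)
Op 6: gossip N2<->N1 -> N2.N0=(alive,v1) N2.N1=(alive,v0) N2.N2=(alive,v0) | N1.N0=(alive,v1) N1.N1=(alive,v0) N1.N2=(alive,v0)
Op 7: N0 marks N1=dead -> (dead,v1)
Op 8: gossip N1<->N2 -> N1.N0=(alive,v1) N1.N1=(alive,v0) N1.N2=(alive,v0) | N2.N0=(alive,v1) N2.N1=(alive,v0) N2.N2=(alive,v0)
Op 9: gossip N0<->N2 -> N0.N0=(dead,v1) N0.N1=(dead,v1) N0.N2=(alive,v0) | N2.N0=(alive,v1) N2.N1=(dead,v1) N2.N2=(alive,v0)
Op 10: gossip N1<->N2 -> N1.N0=(alive,v1) N1.N1=(dead,v1) N1.N2=(alive,v0) | N2.N0=(alive,v1) N2.N1=(dead,v1) N2.N2=(alive,v0)
Op 11: gossip N1<->N2 -> N1.N0=(alive,v1) N1.N1=(dead,v1) N1.N2=(alive,v0) | N2.N0=(alive,v1) N2.N1=(dead,v1) N2.N2=(alive,v0)

Answer: N0=alive,1 N1=dead,1 N2=alive,0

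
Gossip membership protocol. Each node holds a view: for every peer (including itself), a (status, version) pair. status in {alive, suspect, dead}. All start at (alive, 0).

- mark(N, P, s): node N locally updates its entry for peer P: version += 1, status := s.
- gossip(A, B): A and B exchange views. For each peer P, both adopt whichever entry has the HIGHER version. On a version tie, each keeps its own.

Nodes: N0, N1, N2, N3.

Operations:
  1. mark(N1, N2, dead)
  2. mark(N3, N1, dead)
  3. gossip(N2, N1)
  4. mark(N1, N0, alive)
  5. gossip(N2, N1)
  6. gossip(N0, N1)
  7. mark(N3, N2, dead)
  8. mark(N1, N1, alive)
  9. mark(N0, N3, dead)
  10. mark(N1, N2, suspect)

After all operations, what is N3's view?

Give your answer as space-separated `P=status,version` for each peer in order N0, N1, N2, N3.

Answer: N0=alive,0 N1=dead,1 N2=dead,1 N3=alive,0

Derivation:
Op 1: N1 marks N2=dead -> (dead,v1)
Op 2: N3 marks N1=dead -> (dead,v1)
Op 3: gossip N2<->N1 -> N2.N0=(alive,v0) N2.N1=(alive,v0) N2.N2=(dead,v1) N2.N3=(alive,v0) | N1.N0=(alive,v0) N1.N1=(alive,v0) N1.N2=(dead,v1) N1.N3=(alive,v0)
Op 4: N1 marks N0=alive -> (alive,v1)
Op 5: gossip N2<->N1 -> N2.N0=(alive,v1) N2.N1=(alive,v0) N2.N2=(dead,v1) N2.N3=(alive,v0) | N1.N0=(alive,v1) N1.N1=(alive,v0) N1.N2=(dead,v1) N1.N3=(alive,v0)
Op 6: gossip N0<->N1 -> N0.N0=(alive,v1) N0.N1=(alive,v0) N0.N2=(dead,v1) N0.N3=(alive,v0) | N1.N0=(alive,v1) N1.N1=(alive,v0) N1.N2=(dead,v1) N1.N3=(alive,v0)
Op 7: N3 marks N2=dead -> (dead,v1)
Op 8: N1 marks N1=alive -> (alive,v1)
Op 9: N0 marks N3=dead -> (dead,v1)
Op 10: N1 marks N2=suspect -> (suspect,v2)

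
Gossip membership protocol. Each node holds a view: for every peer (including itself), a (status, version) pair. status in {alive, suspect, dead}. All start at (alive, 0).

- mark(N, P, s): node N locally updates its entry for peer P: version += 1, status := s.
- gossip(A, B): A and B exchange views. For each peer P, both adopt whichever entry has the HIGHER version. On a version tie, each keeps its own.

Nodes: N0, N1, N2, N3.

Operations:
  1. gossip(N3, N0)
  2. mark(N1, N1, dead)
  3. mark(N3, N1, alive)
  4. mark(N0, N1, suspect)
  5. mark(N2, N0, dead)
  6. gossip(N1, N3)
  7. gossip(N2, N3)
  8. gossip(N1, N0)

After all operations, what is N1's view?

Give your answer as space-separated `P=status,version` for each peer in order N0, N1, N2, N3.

Op 1: gossip N3<->N0 -> N3.N0=(alive,v0) N3.N1=(alive,v0) N3.N2=(alive,v0) N3.N3=(alive,v0) | N0.N0=(alive,v0) N0.N1=(alive,v0) N0.N2=(alive,v0) N0.N3=(alive,v0)
Op 2: N1 marks N1=dead -> (dead,v1)
Op 3: N3 marks N1=alive -> (alive,v1)
Op 4: N0 marks N1=suspect -> (suspect,v1)
Op 5: N2 marks N0=dead -> (dead,v1)
Op 6: gossip N1<->N3 -> N1.N0=(alive,v0) N1.N1=(dead,v1) N1.N2=(alive,v0) N1.N3=(alive,v0) | N3.N0=(alive,v0) N3.N1=(alive,v1) N3.N2=(alive,v0) N3.N3=(alive,v0)
Op 7: gossip N2<->N3 -> N2.N0=(dead,v1) N2.N1=(alive,v1) N2.N2=(alive,v0) N2.N3=(alive,v0) | N3.N0=(dead,v1) N3.N1=(alive,v1) N3.N2=(alive,v0) N3.N3=(alive,v0)
Op 8: gossip N1<->N0 -> N1.N0=(alive,v0) N1.N1=(dead,v1) N1.N2=(alive,v0) N1.N3=(alive,v0) | N0.N0=(alive,v0) N0.N1=(suspect,v1) N0.N2=(alive,v0) N0.N3=(alive,v0)

Answer: N0=alive,0 N1=dead,1 N2=alive,0 N3=alive,0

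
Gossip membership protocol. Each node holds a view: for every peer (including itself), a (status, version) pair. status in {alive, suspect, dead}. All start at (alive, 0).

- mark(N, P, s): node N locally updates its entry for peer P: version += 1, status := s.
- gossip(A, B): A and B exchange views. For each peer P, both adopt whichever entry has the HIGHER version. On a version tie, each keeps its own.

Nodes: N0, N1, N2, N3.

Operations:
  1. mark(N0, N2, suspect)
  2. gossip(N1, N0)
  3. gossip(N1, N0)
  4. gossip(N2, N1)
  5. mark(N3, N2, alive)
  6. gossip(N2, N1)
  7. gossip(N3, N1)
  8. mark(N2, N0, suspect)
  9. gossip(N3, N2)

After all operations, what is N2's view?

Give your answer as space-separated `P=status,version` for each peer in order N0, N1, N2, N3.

Op 1: N0 marks N2=suspect -> (suspect,v1)
Op 2: gossip N1<->N0 -> N1.N0=(alive,v0) N1.N1=(alive,v0) N1.N2=(suspect,v1) N1.N3=(alive,v0) | N0.N0=(alive,v0) N0.N1=(alive,v0) N0.N2=(suspect,v1) N0.N3=(alive,v0)
Op 3: gossip N1<->N0 -> N1.N0=(alive,v0) N1.N1=(alive,v0) N1.N2=(suspect,v1) N1.N3=(alive,v0) | N0.N0=(alive,v0) N0.N1=(alive,v0) N0.N2=(suspect,v1) N0.N3=(alive,v0)
Op 4: gossip N2<->N1 -> N2.N0=(alive,v0) N2.N1=(alive,v0) N2.N2=(suspect,v1) N2.N3=(alive,v0) | N1.N0=(alive,v0) N1.N1=(alive,v0) N1.N2=(suspect,v1) N1.N3=(alive,v0)
Op 5: N3 marks N2=alive -> (alive,v1)
Op 6: gossip N2<->N1 -> N2.N0=(alive,v0) N2.N1=(alive,v0) N2.N2=(suspect,v1) N2.N3=(alive,v0) | N1.N0=(alive,v0) N1.N1=(alive,v0) N1.N2=(suspect,v1) N1.N3=(alive,v0)
Op 7: gossip N3<->N1 -> N3.N0=(alive,v0) N3.N1=(alive,v0) N3.N2=(alive,v1) N3.N3=(alive,v0) | N1.N0=(alive,v0) N1.N1=(alive,v0) N1.N2=(suspect,v1) N1.N3=(alive,v0)
Op 8: N2 marks N0=suspect -> (suspect,v1)
Op 9: gossip N3<->N2 -> N3.N0=(suspect,v1) N3.N1=(alive,v0) N3.N2=(alive,v1) N3.N3=(alive,v0) | N2.N0=(suspect,v1) N2.N1=(alive,v0) N2.N2=(suspect,v1) N2.N3=(alive,v0)

Answer: N0=suspect,1 N1=alive,0 N2=suspect,1 N3=alive,0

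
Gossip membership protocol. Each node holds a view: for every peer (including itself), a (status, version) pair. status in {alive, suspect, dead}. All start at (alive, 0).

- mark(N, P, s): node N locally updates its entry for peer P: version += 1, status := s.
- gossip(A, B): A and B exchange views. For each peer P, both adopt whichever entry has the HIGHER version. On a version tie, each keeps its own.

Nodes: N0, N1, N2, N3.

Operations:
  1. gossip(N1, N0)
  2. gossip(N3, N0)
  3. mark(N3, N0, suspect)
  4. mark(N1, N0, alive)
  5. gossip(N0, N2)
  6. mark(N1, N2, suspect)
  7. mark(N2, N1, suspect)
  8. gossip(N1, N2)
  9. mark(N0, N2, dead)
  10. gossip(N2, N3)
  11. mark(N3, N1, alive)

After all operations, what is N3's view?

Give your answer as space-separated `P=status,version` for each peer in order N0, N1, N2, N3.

Answer: N0=suspect,1 N1=alive,2 N2=suspect,1 N3=alive,0

Derivation:
Op 1: gossip N1<->N0 -> N1.N0=(alive,v0) N1.N1=(alive,v0) N1.N2=(alive,v0) N1.N3=(alive,v0) | N0.N0=(alive,v0) N0.N1=(alive,v0) N0.N2=(alive,v0) N0.N3=(alive,v0)
Op 2: gossip N3<->N0 -> N3.N0=(alive,v0) N3.N1=(alive,v0) N3.N2=(alive,v0) N3.N3=(alive,v0) | N0.N0=(alive,v0) N0.N1=(alive,v0) N0.N2=(alive,v0) N0.N3=(alive,v0)
Op 3: N3 marks N0=suspect -> (suspect,v1)
Op 4: N1 marks N0=alive -> (alive,v1)
Op 5: gossip N0<->N2 -> N0.N0=(alive,v0) N0.N1=(alive,v0) N0.N2=(alive,v0) N0.N3=(alive,v0) | N2.N0=(alive,v0) N2.N1=(alive,v0) N2.N2=(alive,v0) N2.N3=(alive,v0)
Op 6: N1 marks N2=suspect -> (suspect,v1)
Op 7: N2 marks N1=suspect -> (suspect,v1)
Op 8: gossip N1<->N2 -> N1.N0=(alive,v1) N1.N1=(suspect,v1) N1.N2=(suspect,v1) N1.N3=(alive,v0) | N2.N0=(alive,v1) N2.N1=(suspect,v1) N2.N2=(suspect,v1) N2.N3=(alive,v0)
Op 9: N0 marks N2=dead -> (dead,v1)
Op 10: gossip N2<->N3 -> N2.N0=(alive,v1) N2.N1=(suspect,v1) N2.N2=(suspect,v1) N2.N3=(alive,v0) | N3.N0=(suspect,v1) N3.N1=(suspect,v1) N3.N2=(suspect,v1) N3.N3=(alive,v0)
Op 11: N3 marks N1=alive -> (alive,v2)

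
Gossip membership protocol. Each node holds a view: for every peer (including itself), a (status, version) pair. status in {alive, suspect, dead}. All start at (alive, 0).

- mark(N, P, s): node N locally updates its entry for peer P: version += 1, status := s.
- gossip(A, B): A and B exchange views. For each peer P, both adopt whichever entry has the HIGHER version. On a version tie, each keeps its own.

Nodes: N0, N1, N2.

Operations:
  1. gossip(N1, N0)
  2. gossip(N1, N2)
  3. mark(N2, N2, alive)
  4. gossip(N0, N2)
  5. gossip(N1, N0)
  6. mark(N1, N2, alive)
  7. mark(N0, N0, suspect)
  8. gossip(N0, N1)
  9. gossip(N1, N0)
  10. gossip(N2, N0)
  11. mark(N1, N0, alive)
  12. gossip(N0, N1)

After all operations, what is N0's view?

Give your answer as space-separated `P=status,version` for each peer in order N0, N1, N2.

Answer: N0=alive,2 N1=alive,0 N2=alive,2

Derivation:
Op 1: gossip N1<->N0 -> N1.N0=(alive,v0) N1.N1=(alive,v0) N1.N2=(alive,v0) | N0.N0=(alive,v0) N0.N1=(alive,v0) N0.N2=(alive,v0)
Op 2: gossip N1<->N2 -> N1.N0=(alive,v0) N1.N1=(alive,v0) N1.N2=(alive,v0) | N2.N0=(alive,v0) N2.N1=(alive,v0) N2.N2=(alive,v0)
Op 3: N2 marks N2=alive -> (alive,v1)
Op 4: gossip N0<->N2 -> N0.N0=(alive,v0) N0.N1=(alive,v0) N0.N2=(alive,v1) | N2.N0=(alive,v0) N2.N1=(alive,v0) N2.N2=(alive,v1)
Op 5: gossip N1<->N0 -> N1.N0=(alive,v0) N1.N1=(alive,v0) N1.N2=(alive,v1) | N0.N0=(alive,v0) N0.N1=(alive,v0) N0.N2=(alive,v1)
Op 6: N1 marks N2=alive -> (alive,v2)
Op 7: N0 marks N0=suspect -> (suspect,v1)
Op 8: gossip N0<->N1 -> N0.N0=(suspect,v1) N0.N1=(alive,v0) N0.N2=(alive,v2) | N1.N0=(suspect,v1) N1.N1=(alive,v0) N1.N2=(alive,v2)
Op 9: gossip N1<->N0 -> N1.N0=(suspect,v1) N1.N1=(alive,v0) N1.N2=(alive,v2) | N0.N0=(suspect,v1) N0.N1=(alive,v0) N0.N2=(alive,v2)
Op 10: gossip N2<->N0 -> N2.N0=(suspect,v1) N2.N1=(alive,v0) N2.N2=(alive,v2) | N0.N0=(suspect,v1) N0.N1=(alive,v0) N0.N2=(alive,v2)
Op 11: N1 marks N0=alive -> (alive,v2)
Op 12: gossip N0<->N1 -> N0.N0=(alive,v2) N0.N1=(alive,v0) N0.N2=(alive,v2) | N1.N0=(alive,v2) N1.N1=(alive,v0) N1.N2=(alive,v2)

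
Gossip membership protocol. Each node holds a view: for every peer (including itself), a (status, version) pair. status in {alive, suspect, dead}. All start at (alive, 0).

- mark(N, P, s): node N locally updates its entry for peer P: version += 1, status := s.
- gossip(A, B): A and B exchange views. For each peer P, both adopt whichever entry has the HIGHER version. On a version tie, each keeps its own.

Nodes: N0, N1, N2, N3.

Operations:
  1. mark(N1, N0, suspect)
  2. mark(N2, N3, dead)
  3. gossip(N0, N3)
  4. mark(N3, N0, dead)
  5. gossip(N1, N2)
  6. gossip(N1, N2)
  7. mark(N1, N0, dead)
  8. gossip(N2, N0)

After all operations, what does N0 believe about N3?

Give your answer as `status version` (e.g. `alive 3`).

Op 1: N1 marks N0=suspect -> (suspect,v1)
Op 2: N2 marks N3=dead -> (dead,v1)
Op 3: gossip N0<->N3 -> N0.N0=(alive,v0) N0.N1=(alive,v0) N0.N2=(alive,v0) N0.N3=(alive,v0) | N3.N0=(alive,v0) N3.N1=(alive,v0) N3.N2=(alive,v0) N3.N3=(alive,v0)
Op 4: N3 marks N0=dead -> (dead,v1)
Op 5: gossip N1<->N2 -> N1.N0=(suspect,v1) N1.N1=(alive,v0) N1.N2=(alive,v0) N1.N3=(dead,v1) | N2.N0=(suspect,v1) N2.N1=(alive,v0) N2.N2=(alive,v0) N2.N3=(dead,v1)
Op 6: gossip N1<->N2 -> N1.N0=(suspect,v1) N1.N1=(alive,v0) N1.N2=(alive,v0) N1.N3=(dead,v1) | N2.N0=(suspect,v1) N2.N1=(alive,v0) N2.N2=(alive,v0) N2.N3=(dead,v1)
Op 7: N1 marks N0=dead -> (dead,v2)
Op 8: gossip N2<->N0 -> N2.N0=(suspect,v1) N2.N1=(alive,v0) N2.N2=(alive,v0) N2.N3=(dead,v1) | N0.N0=(suspect,v1) N0.N1=(alive,v0) N0.N2=(alive,v0) N0.N3=(dead,v1)

Answer: dead 1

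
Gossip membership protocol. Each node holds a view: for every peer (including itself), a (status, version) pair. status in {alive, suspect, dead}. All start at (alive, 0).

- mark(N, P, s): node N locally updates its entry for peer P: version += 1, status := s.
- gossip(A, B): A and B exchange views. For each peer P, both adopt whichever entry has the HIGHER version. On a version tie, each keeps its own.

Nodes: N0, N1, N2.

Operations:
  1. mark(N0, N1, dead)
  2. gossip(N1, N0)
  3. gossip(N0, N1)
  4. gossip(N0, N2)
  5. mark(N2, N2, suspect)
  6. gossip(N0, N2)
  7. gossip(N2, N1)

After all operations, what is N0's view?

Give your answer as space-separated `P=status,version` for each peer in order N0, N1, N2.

Answer: N0=alive,0 N1=dead,1 N2=suspect,1

Derivation:
Op 1: N0 marks N1=dead -> (dead,v1)
Op 2: gossip N1<->N0 -> N1.N0=(alive,v0) N1.N1=(dead,v1) N1.N2=(alive,v0) | N0.N0=(alive,v0) N0.N1=(dead,v1) N0.N2=(alive,v0)
Op 3: gossip N0<->N1 -> N0.N0=(alive,v0) N0.N1=(dead,v1) N0.N2=(alive,v0) | N1.N0=(alive,v0) N1.N1=(dead,v1) N1.N2=(alive,v0)
Op 4: gossip N0<->N2 -> N0.N0=(alive,v0) N0.N1=(dead,v1) N0.N2=(alive,v0) | N2.N0=(alive,v0) N2.N1=(dead,v1) N2.N2=(alive,v0)
Op 5: N2 marks N2=suspect -> (suspect,v1)
Op 6: gossip N0<->N2 -> N0.N0=(alive,v0) N0.N1=(dead,v1) N0.N2=(suspect,v1) | N2.N0=(alive,v0) N2.N1=(dead,v1) N2.N2=(suspect,v1)
Op 7: gossip N2<->N1 -> N2.N0=(alive,v0) N2.N1=(dead,v1) N2.N2=(suspect,v1) | N1.N0=(alive,v0) N1.N1=(dead,v1) N1.N2=(suspect,v1)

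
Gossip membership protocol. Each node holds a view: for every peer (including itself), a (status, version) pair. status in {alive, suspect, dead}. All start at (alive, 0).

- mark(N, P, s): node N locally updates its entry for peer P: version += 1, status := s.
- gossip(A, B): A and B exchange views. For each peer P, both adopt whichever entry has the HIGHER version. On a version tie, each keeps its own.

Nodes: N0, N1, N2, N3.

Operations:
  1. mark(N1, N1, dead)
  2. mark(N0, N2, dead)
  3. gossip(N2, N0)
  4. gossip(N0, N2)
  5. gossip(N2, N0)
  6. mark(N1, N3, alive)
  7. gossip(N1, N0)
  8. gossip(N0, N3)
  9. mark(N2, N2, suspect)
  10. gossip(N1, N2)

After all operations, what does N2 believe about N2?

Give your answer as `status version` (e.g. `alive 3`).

Op 1: N1 marks N1=dead -> (dead,v1)
Op 2: N0 marks N2=dead -> (dead,v1)
Op 3: gossip N2<->N0 -> N2.N0=(alive,v0) N2.N1=(alive,v0) N2.N2=(dead,v1) N2.N3=(alive,v0) | N0.N0=(alive,v0) N0.N1=(alive,v0) N0.N2=(dead,v1) N0.N3=(alive,v0)
Op 4: gossip N0<->N2 -> N0.N0=(alive,v0) N0.N1=(alive,v0) N0.N2=(dead,v1) N0.N3=(alive,v0) | N2.N0=(alive,v0) N2.N1=(alive,v0) N2.N2=(dead,v1) N2.N3=(alive,v0)
Op 5: gossip N2<->N0 -> N2.N0=(alive,v0) N2.N1=(alive,v0) N2.N2=(dead,v1) N2.N3=(alive,v0) | N0.N0=(alive,v0) N0.N1=(alive,v0) N0.N2=(dead,v1) N0.N3=(alive,v0)
Op 6: N1 marks N3=alive -> (alive,v1)
Op 7: gossip N1<->N0 -> N1.N0=(alive,v0) N1.N1=(dead,v1) N1.N2=(dead,v1) N1.N3=(alive,v1) | N0.N0=(alive,v0) N0.N1=(dead,v1) N0.N2=(dead,v1) N0.N3=(alive,v1)
Op 8: gossip N0<->N3 -> N0.N0=(alive,v0) N0.N1=(dead,v1) N0.N2=(dead,v1) N0.N3=(alive,v1) | N3.N0=(alive,v0) N3.N1=(dead,v1) N3.N2=(dead,v1) N3.N3=(alive,v1)
Op 9: N2 marks N2=suspect -> (suspect,v2)
Op 10: gossip N1<->N2 -> N1.N0=(alive,v0) N1.N1=(dead,v1) N1.N2=(suspect,v2) N1.N3=(alive,v1) | N2.N0=(alive,v0) N2.N1=(dead,v1) N2.N2=(suspect,v2) N2.N3=(alive,v1)

Answer: suspect 2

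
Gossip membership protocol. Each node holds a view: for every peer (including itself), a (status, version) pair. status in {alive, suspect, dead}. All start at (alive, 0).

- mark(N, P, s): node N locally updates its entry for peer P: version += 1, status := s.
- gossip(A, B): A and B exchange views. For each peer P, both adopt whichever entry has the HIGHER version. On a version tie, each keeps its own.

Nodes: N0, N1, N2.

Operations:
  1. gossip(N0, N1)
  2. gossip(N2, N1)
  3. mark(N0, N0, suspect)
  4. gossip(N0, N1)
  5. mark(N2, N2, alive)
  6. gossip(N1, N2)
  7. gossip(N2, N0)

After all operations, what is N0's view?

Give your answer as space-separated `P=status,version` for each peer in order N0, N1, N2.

Op 1: gossip N0<->N1 -> N0.N0=(alive,v0) N0.N1=(alive,v0) N0.N2=(alive,v0) | N1.N0=(alive,v0) N1.N1=(alive,v0) N1.N2=(alive,v0)
Op 2: gossip N2<->N1 -> N2.N0=(alive,v0) N2.N1=(alive,v0) N2.N2=(alive,v0) | N1.N0=(alive,v0) N1.N1=(alive,v0) N1.N2=(alive,v0)
Op 3: N0 marks N0=suspect -> (suspect,v1)
Op 4: gossip N0<->N1 -> N0.N0=(suspect,v1) N0.N1=(alive,v0) N0.N2=(alive,v0) | N1.N0=(suspect,v1) N1.N1=(alive,v0) N1.N2=(alive,v0)
Op 5: N2 marks N2=alive -> (alive,v1)
Op 6: gossip N1<->N2 -> N1.N0=(suspect,v1) N1.N1=(alive,v0) N1.N2=(alive,v1) | N2.N0=(suspect,v1) N2.N1=(alive,v0) N2.N2=(alive,v1)
Op 7: gossip N2<->N0 -> N2.N0=(suspect,v1) N2.N1=(alive,v0) N2.N2=(alive,v1) | N0.N0=(suspect,v1) N0.N1=(alive,v0) N0.N2=(alive,v1)

Answer: N0=suspect,1 N1=alive,0 N2=alive,1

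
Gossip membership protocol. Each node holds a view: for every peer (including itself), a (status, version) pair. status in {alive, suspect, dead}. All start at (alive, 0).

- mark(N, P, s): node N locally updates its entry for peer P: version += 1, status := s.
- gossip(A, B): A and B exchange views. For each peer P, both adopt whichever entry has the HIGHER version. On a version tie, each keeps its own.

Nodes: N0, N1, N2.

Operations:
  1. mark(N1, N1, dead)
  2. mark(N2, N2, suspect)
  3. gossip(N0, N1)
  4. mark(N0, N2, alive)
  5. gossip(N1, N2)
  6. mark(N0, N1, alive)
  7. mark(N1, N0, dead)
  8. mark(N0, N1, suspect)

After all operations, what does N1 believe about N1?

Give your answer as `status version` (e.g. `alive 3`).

Answer: dead 1

Derivation:
Op 1: N1 marks N1=dead -> (dead,v1)
Op 2: N2 marks N2=suspect -> (suspect,v1)
Op 3: gossip N0<->N1 -> N0.N0=(alive,v0) N0.N1=(dead,v1) N0.N2=(alive,v0) | N1.N0=(alive,v0) N1.N1=(dead,v1) N1.N2=(alive,v0)
Op 4: N0 marks N2=alive -> (alive,v1)
Op 5: gossip N1<->N2 -> N1.N0=(alive,v0) N1.N1=(dead,v1) N1.N2=(suspect,v1) | N2.N0=(alive,v0) N2.N1=(dead,v1) N2.N2=(suspect,v1)
Op 6: N0 marks N1=alive -> (alive,v2)
Op 7: N1 marks N0=dead -> (dead,v1)
Op 8: N0 marks N1=suspect -> (suspect,v3)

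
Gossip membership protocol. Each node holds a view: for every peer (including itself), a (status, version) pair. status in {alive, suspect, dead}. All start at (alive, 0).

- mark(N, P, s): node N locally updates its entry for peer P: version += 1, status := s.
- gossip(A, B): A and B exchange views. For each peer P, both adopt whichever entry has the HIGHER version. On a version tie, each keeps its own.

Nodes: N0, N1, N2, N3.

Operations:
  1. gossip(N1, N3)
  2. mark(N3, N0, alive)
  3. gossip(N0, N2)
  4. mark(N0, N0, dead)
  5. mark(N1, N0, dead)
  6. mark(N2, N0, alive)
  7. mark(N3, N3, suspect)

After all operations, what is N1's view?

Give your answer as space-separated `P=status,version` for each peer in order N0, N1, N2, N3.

Answer: N0=dead,1 N1=alive,0 N2=alive,0 N3=alive,0

Derivation:
Op 1: gossip N1<->N3 -> N1.N0=(alive,v0) N1.N1=(alive,v0) N1.N2=(alive,v0) N1.N3=(alive,v0) | N3.N0=(alive,v0) N3.N1=(alive,v0) N3.N2=(alive,v0) N3.N3=(alive,v0)
Op 2: N3 marks N0=alive -> (alive,v1)
Op 3: gossip N0<->N2 -> N0.N0=(alive,v0) N0.N1=(alive,v0) N0.N2=(alive,v0) N0.N3=(alive,v0) | N2.N0=(alive,v0) N2.N1=(alive,v0) N2.N2=(alive,v0) N2.N3=(alive,v0)
Op 4: N0 marks N0=dead -> (dead,v1)
Op 5: N1 marks N0=dead -> (dead,v1)
Op 6: N2 marks N0=alive -> (alive,v1)
Op 7: N3 marks N3=suspect -> (suspect,v1)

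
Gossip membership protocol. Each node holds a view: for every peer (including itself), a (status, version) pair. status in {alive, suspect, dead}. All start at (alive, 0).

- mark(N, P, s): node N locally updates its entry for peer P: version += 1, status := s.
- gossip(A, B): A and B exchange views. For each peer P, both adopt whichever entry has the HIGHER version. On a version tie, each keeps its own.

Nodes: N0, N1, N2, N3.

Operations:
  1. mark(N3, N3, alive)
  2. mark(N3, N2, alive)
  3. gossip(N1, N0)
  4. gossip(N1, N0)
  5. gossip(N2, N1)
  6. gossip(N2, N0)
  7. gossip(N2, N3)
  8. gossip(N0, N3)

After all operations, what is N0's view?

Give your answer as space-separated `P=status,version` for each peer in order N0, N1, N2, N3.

Op 1: N3 marks N3=alive -> (alive,v1)
Op 2: N3 marks N2=alive -> (alive,v1)
Op 3: gossip N1<->N0 -> N1.N0=(alive,v0) N1.N1=(alive,v0) N1.N2=(alive,v0) N1.N3=(alive,v0) | N0.N0=(alive,v0) N0.N1=(alive,v0) N0.N2=(alive,v0) N0.N3=(alive,v0)
Op 4: gossip N1<->N0 -> N1.N0=(alive,v0) N1.N1=(alive,v0) N1.N2=(alive,v0) N1.N3=(alive,v0) | N0.N0=(alive,v0) N0.N1=(alive,v0) N0.N2=(alive,v0) N0.N3=(alive,v0)
Op 5: gossip N2<->N1 -> N2.N0=(alive,v0) N2.N1=(alive,v0) N2.N2=(alive,v0) N2.N3=(alive,v0) | N1.N0=(alive,v0) N1.N1=(alive,v0) N1.N2=(alive,v0) N1.N3=(alive,v0)
Op 6: gossip N2<->N0 -> N2.N0=(alive,v0) N2.N1=(alive,v0) N2.N2=(alive,v0) N2.N3=(alive,v0) | N0.N0=(alive,v0) N0.N1=(alive,v0) N0.N2=(alive,v0) N0.N3=(alive,v0)
Op 7: gossip N2<->N3 -> N2.N0=(alive,v0) N2.N1=(alive,v0) N2.N2=(alive,v1) N2.N3=(alive,v1) | N3.N0=(alive,v0) N3.N1=(alive,v0) N3.N2=(alive,v1) N3.N3=(alive,v1)
Op 8: gossip N0<->N3 -> N0.N0=(alive,v0) N0.N1=(alive,v0) N0.N2=(alive,v1) N0.N3=(alive,v1) | N3.N0=(alive,v0) N3.N1=(alive,v0) N3.N2=(alive,v1) N3.N3=(alive,v1)

Answer: N0=alive,0 N1=alive,0 N2=alive,1 N3=alive,1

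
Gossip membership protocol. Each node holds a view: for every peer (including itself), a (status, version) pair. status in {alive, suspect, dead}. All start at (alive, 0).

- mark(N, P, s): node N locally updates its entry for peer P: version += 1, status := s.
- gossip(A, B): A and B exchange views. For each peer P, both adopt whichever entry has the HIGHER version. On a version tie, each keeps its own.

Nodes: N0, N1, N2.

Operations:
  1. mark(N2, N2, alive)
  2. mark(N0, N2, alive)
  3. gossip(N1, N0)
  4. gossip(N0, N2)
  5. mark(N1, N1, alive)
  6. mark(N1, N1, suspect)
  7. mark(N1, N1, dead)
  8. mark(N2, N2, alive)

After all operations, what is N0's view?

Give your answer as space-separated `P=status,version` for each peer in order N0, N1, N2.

Answer: N0=alive,0 N1=alive,0 N2=alive,1

Derivation:
Op 1: N2 marks N2=alive -> (alive,v1)
Op 2: N0 marks N2=alive -> (alive,v1)
Op 3: gossip N1<->N0 -> N1.N0=(alive,v0) N1.N1=(alive,v0) N1.N2=(alive,v1) | N0.N0=(alive,v0) N0.N1=(alive,v0) N0.N2=(alive,v1)
Op 4: gossip N0<->N2 -> N0.N0=(alive,v0) N0.N1=(alive,v0) N0.N2=(alive,v1) | N2.N0=(alive,v0) N2.N1=(alive,v0) N2.N2=(alive,v1)
Op 5: N1 marks N1=alive -> (alive,v1)
Op 6: N1 marks N1=suspect -> (suspect,v2)
Op 7: N1 marks N1=dead -> (dead,v3)
Op 8: N2 marks N2=alive -> (alive,v2)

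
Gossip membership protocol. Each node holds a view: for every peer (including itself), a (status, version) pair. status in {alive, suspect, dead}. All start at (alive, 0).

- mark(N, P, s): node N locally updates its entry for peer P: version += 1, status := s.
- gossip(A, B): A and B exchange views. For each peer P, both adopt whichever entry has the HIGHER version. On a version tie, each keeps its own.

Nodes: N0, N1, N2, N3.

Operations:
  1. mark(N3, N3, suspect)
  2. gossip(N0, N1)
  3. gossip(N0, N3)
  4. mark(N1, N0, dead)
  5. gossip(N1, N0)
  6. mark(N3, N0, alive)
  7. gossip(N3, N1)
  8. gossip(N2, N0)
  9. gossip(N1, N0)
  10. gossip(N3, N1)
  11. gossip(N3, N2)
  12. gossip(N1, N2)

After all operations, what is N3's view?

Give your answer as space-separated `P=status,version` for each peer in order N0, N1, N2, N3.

Answer: N0=alive,1 N1=alive,0 N2=alive,0 N3=suspect,1

Derivation:
Op 1: N3 marks N3=suspect -> (suspect,v1)
Op 2: gossip N0<->N1 -> N0.N0=(alive,v0) N0.N1=(alive,v0) N0.N2=(alive,v0) N0.N3=(alive,v0) | N1.N0=(alive,v0) N1.N1=(alive,v0) N1.N2=(alive,v0) N1.N3=(alive,v0)
Op 3: gossip N0<->N3 -> N0.N0=(alive,v0) N0.N1=(alive,v0) N0.N2=(alive,v0) N0.N3=(suspect,v1) | N3.N0=(alive,v0) N3.N1=(alive,v0) N3.N2=(alive,v0) N3.N3=(suspect,v1)
Op 4: N1 marks N0=dead -> (dead,v1)
Op 5: gossip N1<->N0 -> N1.N0=(dead,v1) N1.N1=(alive,v0) N1.N2=(alive,v0) N1.N3=(suspect,v1) | N0.N0=(dead,v1) N0.N1=(alive,v0) N0.N2=(alive,v0) N0.N3=(suspect,v1)
Op 6: N3 marks N0=alive -> (alive,v1)
Op 7: gossip N3<->N1 -> N3.N0=(alive,v1) N3.N1=(alive,v0) N3.N2=(alive,v0) N3.N3=(suspect,v1) | N1.N0=(dead,v1) N1.N1=(alive,v0) N1.N2=(alive,v0) N1.N3=(suspect,v1)
Op 8: gossip N2<->N0 -> N2.N0=(dead,v1) N2.N1=(alive,v0) N2.N2=(alive,v0) N2.N3=(suspect,v1) | N0.N0=(dead,v1) N0.N1=(alive,v0) N0.N2=(alive,v0) N0.N3=(suspect,v1)
Op 9: gossip N1<->N0 -> N1.N0=(dead,v1) N1.N1=(alive,v0) N1.N2=(alive,v0) N1.N3=(suspect,v1) | N0.N0=(dead,v1) N0.N1=(alive,v0) N0.N2=(alive,v0) N0.N3=(suspect,v1)
Op 10: gossip N3<->N1 -> N3.N0=(alive,v1) N3.N1=(alive,v0) N3.N2=(alive,v0) N3.N3=(suspect,v1) | N1.N0=(dead,v1) N1.N1=(alive,v0) N1.N2=(alive,v0) N1.N3=(suspect,v1)
Op 11: gossip N3<->N2 -> N3.N0=(alive,v1) N3.N1=(alive,v0) N3.N2=(alive,v0) N3.N3=(suspect,v1) | N2.N0=(dead,v1) N2.N1=(alive,v0) N2.N2=(alive,v0) N2.N3=(suspect,v1)
Op 12: gossip N1<->N2 -> N1.N0=(dead,v1) N1.N1=(alive,v0) N1.N2=(alive,v0) N1.N3=(suspect,v1) | N2.N0=(dead,v1) N2.N1=(alive,v0) N2.N2=(alive,v0) N2.N3=(suspect,v1)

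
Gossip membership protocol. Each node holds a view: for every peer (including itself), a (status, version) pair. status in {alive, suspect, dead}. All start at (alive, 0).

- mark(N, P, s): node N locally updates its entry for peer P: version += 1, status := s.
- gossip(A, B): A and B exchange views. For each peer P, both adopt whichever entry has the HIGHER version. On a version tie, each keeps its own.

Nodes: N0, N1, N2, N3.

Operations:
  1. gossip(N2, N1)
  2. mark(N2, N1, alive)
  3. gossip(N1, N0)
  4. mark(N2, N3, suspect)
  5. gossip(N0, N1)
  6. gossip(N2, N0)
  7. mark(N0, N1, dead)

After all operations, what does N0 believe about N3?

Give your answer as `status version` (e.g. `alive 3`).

Answer: suspect 1

Derivation:
Op 1: gossip N2<->N1 -> N2.N0=(alive,v0) N2.N1=(alive,v0) N2.N2=(alive,v0) N2.N3=(alive,v0) | N1.N0=(alive,v0) N1.N1=(alive,v0) N1.N2=(alive,v0) N1.N3=(alive,v0)
Op 2: N2 marks N1=alive -> (alive,v1)
Op 3: gossip N1<->N0 -> N1.N0=(alive,v0) N1.N1=(alive,v0) N1.N2=(alive,v0) N1.N3=(alive,v0) | N0.N0=(alive,v0) N0.N1=(alive,v0) N0.N2=(alive,v0) N0.N3=(alive,v0)
Op 4: N2 marks N3=suspect -> (suspect,v1)
Op 5: gossip N0<->N1 -> N0.N0=(alive,v0) N0.N1=(alive,v0) N0.N2=(alive,v0) N0.N3=(alive,v0) | N1.N0=(alive,v0) N1.N1=(alive,v0) N1.N2=(alive,v0) N1.N3=(alive,v0)
Op 6: gossip N2<->N0 -> N2.N0=(alive,v0) N2.N1=(alive,v1) N2.N2=(alive,v0) N2.N3=(suspect,v1) | N0.N0=(alive,v0) N0.N1=(alive,v1) N0.N2=(alive,v0) N0.N3=(suspect,v1)
Op 7: N0 marks N1=dead -> (dead,v2)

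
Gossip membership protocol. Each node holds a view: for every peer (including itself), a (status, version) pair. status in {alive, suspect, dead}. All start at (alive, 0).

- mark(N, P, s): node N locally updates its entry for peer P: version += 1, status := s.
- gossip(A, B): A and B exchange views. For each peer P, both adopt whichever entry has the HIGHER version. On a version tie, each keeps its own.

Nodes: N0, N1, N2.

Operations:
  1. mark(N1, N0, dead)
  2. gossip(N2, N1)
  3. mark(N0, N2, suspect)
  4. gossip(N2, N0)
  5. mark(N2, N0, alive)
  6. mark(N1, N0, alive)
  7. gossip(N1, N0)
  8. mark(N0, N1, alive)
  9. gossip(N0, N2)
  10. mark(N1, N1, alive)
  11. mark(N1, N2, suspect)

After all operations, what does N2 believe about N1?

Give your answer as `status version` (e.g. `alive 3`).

Op 1: N1 marks N0=dead -> (dead,v1)
Op 2: gossip N2<->N1 -> N2.N0=(dead,v1) N2.N1=(alive,v0) N2.N2=(alive,v0) | N1.N0=(dead,v1) N1.N1=(alive,v0) N1.N2=(alive,v0)
Op 3: N0 marks N2=suspect -> (suspect,v1)
Op 4: gossip N2<->N0 -> N2.N0=(dead,v1) N2.N1=(alive,v0) N2.N2=(suspect,v1) | N0.N0=(dead,v1) N0.N1=(alive,v0) N0.N2=(suspect,v1)
Op 5: N2 marks N0=alive -> (alive,v2)
Op 6: N1 marks N0=alive -> (alive,v2)
Op 7: gossip N1<->N0 -> N1.N0=(alive,v2) N1.N1=(alive,v0) N1.N2=(suspect,v1) | N0.N0=(alive,v2) N0.N1=(alive,v0) N0.N2=(suspect,v1)
Op 8: N0 marks N1=alive -> (alive,v1)
Op 9: gossip N0<->N2 -> N0.N0=(alive,v2) N0.N1=(alive,v1) N0.N2=(suspect,v1) | N2.N0=(alive,v2) N2.N1=(alive,v1) N2.N2=(suspect,v1)
Op 10: N1 marks N1=alive -> (alive,v1)
Op 11: N1 marks N2=suspect -> (suspect,v2)

Answer: alive 1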